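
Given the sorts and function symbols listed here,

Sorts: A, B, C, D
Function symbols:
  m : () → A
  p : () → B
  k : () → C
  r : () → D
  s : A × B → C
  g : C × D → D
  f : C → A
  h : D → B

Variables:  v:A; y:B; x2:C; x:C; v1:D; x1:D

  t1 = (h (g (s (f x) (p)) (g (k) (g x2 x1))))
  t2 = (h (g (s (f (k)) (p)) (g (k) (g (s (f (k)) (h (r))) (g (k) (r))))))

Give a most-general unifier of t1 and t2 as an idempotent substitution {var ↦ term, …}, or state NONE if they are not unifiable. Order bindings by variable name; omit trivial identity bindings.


{x ↦ (k), x1 ↦ (g (k) (r)), x2 ↦ (s (f (k)) (h (r)))}


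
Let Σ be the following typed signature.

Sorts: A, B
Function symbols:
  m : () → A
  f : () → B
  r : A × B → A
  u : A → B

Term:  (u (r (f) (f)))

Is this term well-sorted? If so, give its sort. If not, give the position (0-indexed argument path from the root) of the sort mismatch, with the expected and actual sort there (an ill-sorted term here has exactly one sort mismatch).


    (f) : B
    (f) : B
  (r (f) (f)) : ✗ arg 0 at [0, 0] has sort B, expected A

ill-sorted at position [0, 0]: expected A, got B


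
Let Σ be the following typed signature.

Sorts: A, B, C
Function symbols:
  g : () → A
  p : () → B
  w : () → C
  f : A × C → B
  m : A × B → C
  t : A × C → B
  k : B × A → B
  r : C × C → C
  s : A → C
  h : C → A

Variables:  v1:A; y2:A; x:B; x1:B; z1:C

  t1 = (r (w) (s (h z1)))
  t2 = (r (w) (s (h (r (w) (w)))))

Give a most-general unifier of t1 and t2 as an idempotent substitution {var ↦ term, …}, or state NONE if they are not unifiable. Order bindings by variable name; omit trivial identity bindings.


{z1 ↦ (r (w) (w))}


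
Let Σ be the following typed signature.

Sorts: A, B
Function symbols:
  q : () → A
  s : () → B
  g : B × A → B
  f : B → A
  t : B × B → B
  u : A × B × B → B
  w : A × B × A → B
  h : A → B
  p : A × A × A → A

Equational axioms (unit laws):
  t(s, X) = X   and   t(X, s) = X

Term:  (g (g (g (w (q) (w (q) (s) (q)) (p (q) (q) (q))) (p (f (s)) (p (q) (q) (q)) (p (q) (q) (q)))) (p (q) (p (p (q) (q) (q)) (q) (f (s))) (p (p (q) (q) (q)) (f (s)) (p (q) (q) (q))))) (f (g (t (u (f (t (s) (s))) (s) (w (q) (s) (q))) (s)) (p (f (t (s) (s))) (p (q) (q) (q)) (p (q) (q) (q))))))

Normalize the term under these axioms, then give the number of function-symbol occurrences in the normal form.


1. (g (g (g (w (q) (w (q) (s) (q)) (p (q) (q) (q))) (p (f (s)) (p (q) (q) (q)) (p (q) (q) (q)))) (p (q) (p (p (q) (q) (q)) (q) (f (s))) (p (p (q) (q) (q)) (f (s)) (p (q) (q) (q))))) (f (g (t (u (f (t (s) (s))) (s) (w (q) (s) (q))) (s)) (p (f (t (s) (s))) (p (q) (q) (q)) (p (q) (q) (q))))))  →  (g (g (g (w (q) (w (q) (s) (q)) (p (q) (q) (q))) (p (f (s)) (p (q) (q) (q)) (p (q) (q) (q)))) (p (q) (p (p (q) (q) (q)) (q) (f (s))) (p (p (q) (q) (q)) (f (s)) (p (q) (q) (q))))) (f (g (u (f (t (s) (s))) (s) (w (q) (s) (q))) (p (f (t (s) (s))) (p (q) (q) (q)) (p (q) (q) (q))))))
2. (g (g (g (w (q) (w (q) (s) (q)) (p (q) (q) (q))) (p (f (s)) (p (q) (q) (q)) (p (q) (q) (q)))) (p (q) (p (p (q) (q) (q)) (q) (f (s))) (p (p (q) (q) (q)) (f (s)) (p (q) (q) (q))))) (f (g (u (f (t (s) (s))) (s) (w (q) (s) (q))) (p (f (t (s) (s))) (p (q) (q) (q)) (p (q) (q) (q))))))  →  (g (g (g (w (q) (w (q) (s) (q)) (p (q) (q) (q))) (p (f (s)) (p (q) (q) (q)) (p (q) (q) (q)))) (p (q) (p (p (q) (q) (q)) (q) (f (s))) (p (p (q) (q) (q)) (f (s)) (p (q) (q) (q))))) (f (g (u (f (s)) (s) (w (q) (s) (q))) (p (f (t (s) (s))) (p (q) (q) (q)) (p (q) (q) (q))))))
3. (g (g (g (w (q) (w (q) (s) (q)) (p (q) (q) (q))) (p (f (s)) (p (q) (q) (q)) (p (q) (q) (q)))) (p (q) (p (p (q) (q) (q)) (q) (f (s))) (p (p (q) (q) (q)) (f (s)) (p (q) (q) (q))))) (f (g (u (f (s)) (s) (w (q) (s) (q))) (p (f (t (s) (s))) (p (q) (q) (q)) (p (q) (q) (q))))))  →  (g (g (g (w (q) (w (q) (s) (q)) (p (q) (q) (q))) (p (f (s)) (p (q) (q) (q)) (p (q) (q) (q)))) (p (q) (p (p (q) (q) (q)) (q) (f (s))) (p (p (q) (q) (q)) (f (s)) (p (q) (q) (q))))) (f (g (u (f (s)) (s) (w (q) (s) (q))) (p (f (s)) (p (q) (q) (q)) (p (q) (q) (q))))))
normal form: (g (g (g (w (q) (w (q) (s) (q)) (p (q) (q) (q))) (p (f (s)) (p (q) (q) (q)) (p (q) (q) (q)))) (p (q) (p (p (q) (q) (q)) (q) (f (s))) (p (p (q) (q) (q)) (f (s)) (p (q) (q) (q))))) (f (g (u (f (s)) (s) (w (q) (s) (q))) (p (f (s)) (p (q) (q) (q)) (p (q) (q) (q))))))

size = 66


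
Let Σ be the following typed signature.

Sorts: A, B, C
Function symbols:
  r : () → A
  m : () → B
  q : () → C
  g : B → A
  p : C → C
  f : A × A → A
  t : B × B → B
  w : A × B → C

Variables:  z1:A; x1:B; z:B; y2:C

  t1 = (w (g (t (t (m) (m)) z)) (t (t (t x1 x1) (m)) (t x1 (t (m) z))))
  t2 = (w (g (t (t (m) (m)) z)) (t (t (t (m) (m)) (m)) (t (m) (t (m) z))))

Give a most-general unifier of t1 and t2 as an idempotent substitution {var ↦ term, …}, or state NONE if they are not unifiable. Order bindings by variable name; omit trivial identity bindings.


{x1 ↦ (m)}


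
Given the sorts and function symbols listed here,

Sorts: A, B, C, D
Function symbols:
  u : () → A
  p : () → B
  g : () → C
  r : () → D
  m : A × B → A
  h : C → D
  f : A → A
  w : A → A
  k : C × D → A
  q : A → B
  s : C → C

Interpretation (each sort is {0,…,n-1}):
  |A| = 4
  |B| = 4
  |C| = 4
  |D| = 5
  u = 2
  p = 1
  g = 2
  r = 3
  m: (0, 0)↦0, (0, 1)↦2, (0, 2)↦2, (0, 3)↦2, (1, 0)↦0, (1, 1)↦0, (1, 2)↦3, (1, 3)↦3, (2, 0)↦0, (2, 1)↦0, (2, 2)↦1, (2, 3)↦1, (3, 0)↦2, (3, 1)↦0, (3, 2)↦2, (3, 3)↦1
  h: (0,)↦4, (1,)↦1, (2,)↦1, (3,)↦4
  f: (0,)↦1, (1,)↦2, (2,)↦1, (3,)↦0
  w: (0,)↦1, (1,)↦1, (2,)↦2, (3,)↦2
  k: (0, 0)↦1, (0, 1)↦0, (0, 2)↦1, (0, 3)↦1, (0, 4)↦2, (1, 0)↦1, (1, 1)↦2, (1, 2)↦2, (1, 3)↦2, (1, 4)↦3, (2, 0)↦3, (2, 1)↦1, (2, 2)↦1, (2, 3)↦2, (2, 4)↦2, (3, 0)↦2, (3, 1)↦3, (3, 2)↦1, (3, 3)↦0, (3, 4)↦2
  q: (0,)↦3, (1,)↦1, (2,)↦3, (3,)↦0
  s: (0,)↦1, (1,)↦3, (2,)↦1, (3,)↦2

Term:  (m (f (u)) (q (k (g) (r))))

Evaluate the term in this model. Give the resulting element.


value = 3

  u = 2
  (f (u)) = f(2,) = 1
  g = 2
  r = 3
  (k (g) (r)) = k(2, 3) = 2
  (q (k (g) (r))) = q(2,) = 3
  (m (f (u)) (q (k (g) (r)))) = m(1, 3) = 3


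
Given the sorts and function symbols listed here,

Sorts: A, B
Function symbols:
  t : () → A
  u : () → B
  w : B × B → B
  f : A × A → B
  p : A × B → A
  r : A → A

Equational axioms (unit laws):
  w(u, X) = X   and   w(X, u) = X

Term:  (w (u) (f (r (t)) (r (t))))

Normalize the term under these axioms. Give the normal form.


normal form = (f (r (t)) (r (t)))

1. (w (u) (f (r (t)) (r (t))))  →  (f (r (t)) (r (t)))


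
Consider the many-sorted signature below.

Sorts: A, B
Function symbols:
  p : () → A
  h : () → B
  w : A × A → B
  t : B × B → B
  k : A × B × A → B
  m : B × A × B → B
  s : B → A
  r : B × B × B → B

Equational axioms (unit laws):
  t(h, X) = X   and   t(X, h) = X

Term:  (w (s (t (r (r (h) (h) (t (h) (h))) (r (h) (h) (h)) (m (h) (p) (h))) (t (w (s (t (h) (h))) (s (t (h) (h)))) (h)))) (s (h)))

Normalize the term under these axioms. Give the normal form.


normal form = (w (s (t (r (r (h) (h) (h)) (r (h) (h) (h)) (m (h) (p) (h))) (w (s (h)) (s (h))))) (s (h)))

1. (w (s (t (r (r (h) (h) (t (h) (h))) (r (h) (h) (h)) (m (h) (p) (h))) (t (w (s (t (h) (h))) (s (t (h) (h)))) (h)))) (s (h)))  →  (w (s (t (r (r (h) (h) (h)) (r (h) (h) (h)) (m (h) (p) (h))) (t (w (s (t (h) (h))) (s (t (h) (h)))) (h)))) (s (h)))
2. (w (s (t (r (r (h) (h) (h)) (r (h) (h) (h)) (m (h) (p) (h))) (t (w (s (t (h) (h))) (s (t (h) (h)))) (h)))) (s (h)))  →  (w (s (t (r (r (h) (h) (h)) (r (h) (h) (h)) (m (h) (p) (h))) (w (s (t (h) (h))) (s (t (h) (h)))))) (s (h)))
3. (w (s (t (r (r (h) (h) (h)) (r (h) (h) (h)) (m (h) (p) (h))) (w (s (t (h) (h))) (s (t (h) (h)))))) (s (h)))  →  (w (s (t (r (r (h) (h) (h)) (r (h) (h) (h)) (m (h) (p) (h))) (w (s (h)) (s (t (h) (h)))))) (s (h)))
4. (w (s (t (r (r (h) (h) (h)) (r (h) (h) (h)) (m (h) (p) (h))) (w (s (h)) (s (t (h) (h)))))) (s (h)))  →  (w (s (t (r (r (h) (h) (h)) (r (h) (h) (h)) (m (h) (p) (h))) (w (s (h)) (s (h))))) (s (h)))


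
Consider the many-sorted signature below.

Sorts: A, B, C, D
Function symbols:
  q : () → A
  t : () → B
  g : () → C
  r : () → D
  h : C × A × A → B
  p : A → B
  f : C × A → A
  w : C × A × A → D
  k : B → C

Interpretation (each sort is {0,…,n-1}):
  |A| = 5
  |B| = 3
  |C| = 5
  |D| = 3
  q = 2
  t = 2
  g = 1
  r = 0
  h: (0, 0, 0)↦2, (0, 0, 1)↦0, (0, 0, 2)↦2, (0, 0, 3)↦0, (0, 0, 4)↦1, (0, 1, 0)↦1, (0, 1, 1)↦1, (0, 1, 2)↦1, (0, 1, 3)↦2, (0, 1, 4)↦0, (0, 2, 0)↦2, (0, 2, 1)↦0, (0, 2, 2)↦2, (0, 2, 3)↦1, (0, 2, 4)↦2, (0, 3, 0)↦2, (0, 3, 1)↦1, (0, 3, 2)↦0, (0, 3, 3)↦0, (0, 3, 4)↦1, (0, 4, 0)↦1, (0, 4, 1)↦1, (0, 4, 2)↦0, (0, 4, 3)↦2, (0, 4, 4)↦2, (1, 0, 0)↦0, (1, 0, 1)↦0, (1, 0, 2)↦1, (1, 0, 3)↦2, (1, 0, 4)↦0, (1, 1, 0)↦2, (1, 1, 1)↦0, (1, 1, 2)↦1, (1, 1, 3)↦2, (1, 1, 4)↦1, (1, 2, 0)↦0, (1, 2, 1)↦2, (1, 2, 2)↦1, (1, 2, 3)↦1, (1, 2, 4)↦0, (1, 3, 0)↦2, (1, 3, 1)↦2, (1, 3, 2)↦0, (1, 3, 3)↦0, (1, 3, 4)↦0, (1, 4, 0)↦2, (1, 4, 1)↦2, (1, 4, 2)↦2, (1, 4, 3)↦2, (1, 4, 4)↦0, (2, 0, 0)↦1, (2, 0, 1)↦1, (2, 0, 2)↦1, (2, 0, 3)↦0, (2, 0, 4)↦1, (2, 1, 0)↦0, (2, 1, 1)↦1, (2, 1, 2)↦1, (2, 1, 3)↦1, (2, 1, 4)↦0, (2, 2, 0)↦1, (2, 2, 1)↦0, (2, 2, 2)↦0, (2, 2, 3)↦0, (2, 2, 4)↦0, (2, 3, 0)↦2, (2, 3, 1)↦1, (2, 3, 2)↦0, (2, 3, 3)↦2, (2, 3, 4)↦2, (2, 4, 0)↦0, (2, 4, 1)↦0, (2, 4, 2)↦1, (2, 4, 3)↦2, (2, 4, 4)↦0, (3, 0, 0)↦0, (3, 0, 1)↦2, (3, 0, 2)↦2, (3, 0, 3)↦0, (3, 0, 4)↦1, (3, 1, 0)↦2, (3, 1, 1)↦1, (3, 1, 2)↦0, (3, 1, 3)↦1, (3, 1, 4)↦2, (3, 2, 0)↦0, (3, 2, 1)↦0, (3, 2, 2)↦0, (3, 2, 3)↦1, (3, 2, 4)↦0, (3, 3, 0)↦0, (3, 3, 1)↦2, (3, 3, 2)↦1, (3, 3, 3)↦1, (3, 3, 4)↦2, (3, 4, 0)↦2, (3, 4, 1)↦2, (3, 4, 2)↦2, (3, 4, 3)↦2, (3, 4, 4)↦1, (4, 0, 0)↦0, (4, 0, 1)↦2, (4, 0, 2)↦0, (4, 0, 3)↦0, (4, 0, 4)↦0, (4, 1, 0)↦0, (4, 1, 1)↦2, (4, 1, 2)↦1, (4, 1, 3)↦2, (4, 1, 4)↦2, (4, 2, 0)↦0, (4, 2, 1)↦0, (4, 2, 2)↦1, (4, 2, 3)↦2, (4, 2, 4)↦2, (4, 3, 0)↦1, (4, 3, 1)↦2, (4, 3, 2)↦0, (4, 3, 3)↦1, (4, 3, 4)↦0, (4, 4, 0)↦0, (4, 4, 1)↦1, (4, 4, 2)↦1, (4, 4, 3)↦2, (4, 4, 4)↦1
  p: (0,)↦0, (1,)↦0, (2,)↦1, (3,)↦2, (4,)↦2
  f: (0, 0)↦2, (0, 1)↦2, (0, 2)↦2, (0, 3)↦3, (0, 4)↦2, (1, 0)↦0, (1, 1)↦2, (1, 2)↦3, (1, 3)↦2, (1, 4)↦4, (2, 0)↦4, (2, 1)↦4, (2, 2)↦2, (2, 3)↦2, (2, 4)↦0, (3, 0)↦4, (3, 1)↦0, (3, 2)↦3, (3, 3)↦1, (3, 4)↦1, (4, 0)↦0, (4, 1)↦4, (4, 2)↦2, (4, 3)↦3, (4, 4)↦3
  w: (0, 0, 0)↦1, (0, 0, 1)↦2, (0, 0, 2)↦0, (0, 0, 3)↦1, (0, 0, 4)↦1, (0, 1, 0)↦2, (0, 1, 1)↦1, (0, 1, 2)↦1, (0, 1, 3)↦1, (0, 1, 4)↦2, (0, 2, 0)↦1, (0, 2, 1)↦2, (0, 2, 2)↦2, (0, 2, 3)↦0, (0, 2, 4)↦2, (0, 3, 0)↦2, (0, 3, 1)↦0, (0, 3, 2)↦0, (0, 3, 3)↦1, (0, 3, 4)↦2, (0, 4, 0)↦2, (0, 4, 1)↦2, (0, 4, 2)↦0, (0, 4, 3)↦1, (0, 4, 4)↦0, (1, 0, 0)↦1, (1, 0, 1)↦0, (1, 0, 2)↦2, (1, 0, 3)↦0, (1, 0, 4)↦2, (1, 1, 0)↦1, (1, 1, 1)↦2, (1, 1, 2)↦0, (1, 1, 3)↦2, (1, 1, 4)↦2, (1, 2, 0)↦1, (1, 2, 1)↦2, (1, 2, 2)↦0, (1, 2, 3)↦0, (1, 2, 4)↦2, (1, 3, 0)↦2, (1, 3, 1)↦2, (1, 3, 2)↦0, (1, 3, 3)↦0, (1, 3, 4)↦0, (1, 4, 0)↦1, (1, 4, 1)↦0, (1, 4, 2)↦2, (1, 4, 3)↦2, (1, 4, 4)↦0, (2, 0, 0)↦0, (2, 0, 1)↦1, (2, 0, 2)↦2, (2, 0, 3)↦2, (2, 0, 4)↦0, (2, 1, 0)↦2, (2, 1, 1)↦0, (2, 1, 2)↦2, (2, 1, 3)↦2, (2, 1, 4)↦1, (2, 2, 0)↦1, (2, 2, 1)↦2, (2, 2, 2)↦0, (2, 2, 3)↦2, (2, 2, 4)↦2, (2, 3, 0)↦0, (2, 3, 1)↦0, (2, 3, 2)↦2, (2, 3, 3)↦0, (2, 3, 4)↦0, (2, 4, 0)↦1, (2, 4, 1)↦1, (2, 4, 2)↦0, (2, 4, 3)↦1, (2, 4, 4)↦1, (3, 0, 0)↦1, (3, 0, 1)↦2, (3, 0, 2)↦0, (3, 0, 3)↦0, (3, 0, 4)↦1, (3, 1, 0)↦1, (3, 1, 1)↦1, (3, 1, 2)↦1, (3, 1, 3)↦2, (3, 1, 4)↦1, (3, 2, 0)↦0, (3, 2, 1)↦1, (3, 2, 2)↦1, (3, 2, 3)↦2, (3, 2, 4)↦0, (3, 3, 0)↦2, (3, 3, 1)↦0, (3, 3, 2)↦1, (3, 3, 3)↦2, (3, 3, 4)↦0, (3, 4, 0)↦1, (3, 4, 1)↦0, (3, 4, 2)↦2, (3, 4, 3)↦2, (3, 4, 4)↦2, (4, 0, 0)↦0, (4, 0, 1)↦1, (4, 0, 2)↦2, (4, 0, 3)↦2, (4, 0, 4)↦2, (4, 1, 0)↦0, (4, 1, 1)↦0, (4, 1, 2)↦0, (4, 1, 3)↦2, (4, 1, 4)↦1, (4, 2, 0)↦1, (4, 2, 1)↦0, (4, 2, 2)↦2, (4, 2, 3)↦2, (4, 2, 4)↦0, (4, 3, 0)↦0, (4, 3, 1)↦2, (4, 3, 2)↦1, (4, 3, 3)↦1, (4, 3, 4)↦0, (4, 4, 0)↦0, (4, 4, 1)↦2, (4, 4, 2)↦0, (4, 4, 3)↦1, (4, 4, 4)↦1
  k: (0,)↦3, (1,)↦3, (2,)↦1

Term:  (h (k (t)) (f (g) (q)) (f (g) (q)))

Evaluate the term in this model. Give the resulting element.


  t = 2
  (k (t)) = k(2,) = 1
  g = 1
  q = 2
  (f (g) (q)) = f(1, 2) = 3
  g = 1
  q = 2
  (f (g) (q)) = f(1, 2) = 3
  (h (k (t)) (f (g) (q)) (f (g) (q))) = h(1, 3, 3) = 0

value = 0


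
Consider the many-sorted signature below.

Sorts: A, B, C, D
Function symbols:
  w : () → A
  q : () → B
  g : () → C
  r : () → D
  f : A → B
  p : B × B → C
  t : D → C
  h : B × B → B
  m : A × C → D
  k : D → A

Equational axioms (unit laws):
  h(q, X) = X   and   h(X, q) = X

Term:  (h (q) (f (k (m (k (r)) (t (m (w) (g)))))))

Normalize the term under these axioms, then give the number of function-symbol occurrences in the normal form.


1. (h (q) (f (k (m (k (r)) (t (m (w) (g)))))))  →  (f (k (m (k (r)) (t (m (w) (g))))))
normal form: (f (k (m (k (r)) (t (m (w) (g))))))

size = 9


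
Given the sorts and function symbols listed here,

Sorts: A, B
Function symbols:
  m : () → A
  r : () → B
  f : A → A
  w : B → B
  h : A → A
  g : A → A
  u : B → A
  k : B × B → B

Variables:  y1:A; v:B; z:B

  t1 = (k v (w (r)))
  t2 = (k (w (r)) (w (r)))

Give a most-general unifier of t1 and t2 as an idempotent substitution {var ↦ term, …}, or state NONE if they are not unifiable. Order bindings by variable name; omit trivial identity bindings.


{v ↦ (w (r))}


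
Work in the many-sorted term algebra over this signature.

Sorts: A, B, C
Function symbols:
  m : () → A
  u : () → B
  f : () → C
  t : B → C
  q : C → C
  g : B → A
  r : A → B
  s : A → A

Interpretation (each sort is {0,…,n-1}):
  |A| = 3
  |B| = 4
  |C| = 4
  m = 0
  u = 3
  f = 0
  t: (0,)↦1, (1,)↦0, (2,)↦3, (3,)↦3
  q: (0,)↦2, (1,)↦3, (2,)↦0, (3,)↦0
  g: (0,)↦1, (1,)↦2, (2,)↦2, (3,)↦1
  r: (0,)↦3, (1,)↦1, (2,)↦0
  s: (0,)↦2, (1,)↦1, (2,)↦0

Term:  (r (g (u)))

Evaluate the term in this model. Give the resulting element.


value = 1

  u = 3
  (g (u)) = g(3,) = 1
  (r (g (u))) = r(1,) = 1


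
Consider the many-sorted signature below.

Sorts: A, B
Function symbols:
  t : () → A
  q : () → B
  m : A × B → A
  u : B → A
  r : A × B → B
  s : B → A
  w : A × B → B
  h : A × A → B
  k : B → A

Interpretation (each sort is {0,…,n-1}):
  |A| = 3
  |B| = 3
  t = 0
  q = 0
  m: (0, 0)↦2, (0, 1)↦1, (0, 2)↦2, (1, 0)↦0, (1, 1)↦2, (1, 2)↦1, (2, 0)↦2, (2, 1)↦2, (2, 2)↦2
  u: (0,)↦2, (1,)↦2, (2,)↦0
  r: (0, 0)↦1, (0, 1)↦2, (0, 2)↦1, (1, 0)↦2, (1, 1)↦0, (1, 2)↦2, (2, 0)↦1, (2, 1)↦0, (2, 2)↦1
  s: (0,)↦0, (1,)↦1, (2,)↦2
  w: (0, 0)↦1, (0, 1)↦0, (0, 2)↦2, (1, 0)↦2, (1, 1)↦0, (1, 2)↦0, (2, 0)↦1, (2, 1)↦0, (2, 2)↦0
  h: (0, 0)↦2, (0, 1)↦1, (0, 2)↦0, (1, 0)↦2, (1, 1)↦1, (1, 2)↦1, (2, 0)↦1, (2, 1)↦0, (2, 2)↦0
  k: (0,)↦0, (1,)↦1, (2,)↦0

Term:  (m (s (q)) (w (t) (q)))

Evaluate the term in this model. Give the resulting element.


  q = 0
  (s (q)) = s(0,) = 0
  t = 0
  q = 0
  (w (t) (q)) = w(0, 0) = 1
  (m (s (q)) (w (t) (q))) = m(0, 1) = 1

value = 1


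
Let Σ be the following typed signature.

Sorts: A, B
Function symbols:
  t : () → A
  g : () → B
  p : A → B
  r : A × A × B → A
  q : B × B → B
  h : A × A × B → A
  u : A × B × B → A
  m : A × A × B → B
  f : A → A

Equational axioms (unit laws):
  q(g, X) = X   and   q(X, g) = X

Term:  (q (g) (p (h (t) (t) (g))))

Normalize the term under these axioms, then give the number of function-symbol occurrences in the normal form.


size = 5

1. (q (g) (p (h (t) (t) (g))))  →  (p (h (t) (t) (g)))
normal form: (p (h (t) (t) (g)))


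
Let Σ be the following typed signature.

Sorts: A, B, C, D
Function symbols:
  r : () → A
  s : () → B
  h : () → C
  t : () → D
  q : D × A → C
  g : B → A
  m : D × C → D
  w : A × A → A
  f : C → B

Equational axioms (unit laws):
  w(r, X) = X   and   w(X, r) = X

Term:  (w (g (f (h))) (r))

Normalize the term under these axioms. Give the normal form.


normal form = (g (f (h)))

1. (w (g (f (h))) (r))  →  (g (f (h)))


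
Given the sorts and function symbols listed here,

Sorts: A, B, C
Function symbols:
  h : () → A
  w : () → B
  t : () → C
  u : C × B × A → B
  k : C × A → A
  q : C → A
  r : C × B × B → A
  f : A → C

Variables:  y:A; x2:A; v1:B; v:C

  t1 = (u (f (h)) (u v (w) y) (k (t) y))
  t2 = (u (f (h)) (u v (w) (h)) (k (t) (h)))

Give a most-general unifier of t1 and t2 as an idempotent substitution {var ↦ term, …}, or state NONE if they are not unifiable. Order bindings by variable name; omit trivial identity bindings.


{y ↦ (h)}


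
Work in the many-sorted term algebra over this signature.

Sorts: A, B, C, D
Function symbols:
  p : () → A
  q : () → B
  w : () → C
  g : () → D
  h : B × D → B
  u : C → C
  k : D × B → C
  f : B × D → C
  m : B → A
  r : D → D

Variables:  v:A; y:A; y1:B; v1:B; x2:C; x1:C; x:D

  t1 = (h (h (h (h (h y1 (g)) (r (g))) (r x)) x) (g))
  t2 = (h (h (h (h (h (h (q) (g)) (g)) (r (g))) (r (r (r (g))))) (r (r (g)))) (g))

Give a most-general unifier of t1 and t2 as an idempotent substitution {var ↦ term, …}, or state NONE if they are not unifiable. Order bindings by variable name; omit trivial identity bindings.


{x ↦ (r (r (g))), y1 ↦ (h (q) (g))}


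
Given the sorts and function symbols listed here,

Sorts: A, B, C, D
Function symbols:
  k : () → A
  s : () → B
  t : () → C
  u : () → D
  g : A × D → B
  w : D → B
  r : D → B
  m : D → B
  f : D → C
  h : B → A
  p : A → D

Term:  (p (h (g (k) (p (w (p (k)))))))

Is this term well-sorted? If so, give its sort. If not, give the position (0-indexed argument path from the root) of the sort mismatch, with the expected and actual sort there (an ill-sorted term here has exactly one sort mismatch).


ill-sorted at position [0, 0, 1, 0]: expected A, got B

      (k) : A
            (k) : A
          (p (k)) : D
        (w (p (k))) : B
      (p (w (p (k)))) : ✗ arg 0 at [0, 0, 1, 0] has sort B, expected A


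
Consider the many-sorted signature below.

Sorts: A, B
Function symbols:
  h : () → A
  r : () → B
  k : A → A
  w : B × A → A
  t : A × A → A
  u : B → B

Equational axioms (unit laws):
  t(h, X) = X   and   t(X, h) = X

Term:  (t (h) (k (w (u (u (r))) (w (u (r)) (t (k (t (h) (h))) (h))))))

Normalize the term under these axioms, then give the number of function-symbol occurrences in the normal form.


1. (t (h) (k (w (u (u (r))) (w (u (r)) (t (k (t (h) (h))) (h))))))  →  (k (w (u (u (r))) (w (u (r)) (t (k (t (h) (h))) (h)))))
2. (k (w (u (u (r))) (w (u (r)) (t (k (t (h) (h))) (h)))))  →  (k (w (u (u (r))) (w (u (r)) (k (t (h) (h))))))
3. (k (w (u (u (r))) (w (u (r)) (k (t (h) (h))))))  →  (k (w (u (u (r))) (w (u (r)) (k (h)))))
normal form: (k (w (u (u (r))) (w (u (r)) (k (h)))))

size = 10


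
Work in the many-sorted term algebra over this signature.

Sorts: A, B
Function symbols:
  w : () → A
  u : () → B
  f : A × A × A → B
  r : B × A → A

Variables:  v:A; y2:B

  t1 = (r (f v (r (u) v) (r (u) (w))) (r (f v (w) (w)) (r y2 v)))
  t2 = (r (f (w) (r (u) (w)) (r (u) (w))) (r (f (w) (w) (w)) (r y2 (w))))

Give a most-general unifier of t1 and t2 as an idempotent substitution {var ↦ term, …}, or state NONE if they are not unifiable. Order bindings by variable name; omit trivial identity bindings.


{v ↦ (w)}


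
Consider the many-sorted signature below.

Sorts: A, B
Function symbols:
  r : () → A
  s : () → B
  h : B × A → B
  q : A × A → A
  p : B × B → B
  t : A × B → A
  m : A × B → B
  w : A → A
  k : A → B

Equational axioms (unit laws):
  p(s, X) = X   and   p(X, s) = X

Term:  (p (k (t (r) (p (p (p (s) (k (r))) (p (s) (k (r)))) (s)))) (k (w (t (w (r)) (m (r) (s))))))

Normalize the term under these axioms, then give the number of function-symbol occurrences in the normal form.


size = 17

1. (p (k (t (r) (p (p (p (s) (k (r))) (p (s) (k (r)))) (s)))) (k (w (t (w (r)) (m (r) (s))))))  →  (p (k (t (r) (p (p (s) (k (r))) (p (s) (k (r)))))) (k (w (t (w (r)) (m (r) (s))))))
2. (p (k (t (r) (p (p (s) (k (r))) (p (s) (k (r)))))) (k (w (t (w (r)) (m (r) (s))))))  →  (p (k (t (r) (p (k (r)) (p (s) (k (r)))))) (k (w (t (w (r)) (m (r) (s))))))
3. (p (k (t (r) (p (k (r)) (p (s) (k (r)))))) (k (w (t (w (r)) (m (r) (s))))))  →  (p (k (t (r) (p (k (r)) (k (r))))) (k (w (t (w (r)) (m (r) (s))))))
normal form: (p (k (t (r) (p (k (r)) (k (r))))) (k (w (t (w (r)) (m (r) (s))))))


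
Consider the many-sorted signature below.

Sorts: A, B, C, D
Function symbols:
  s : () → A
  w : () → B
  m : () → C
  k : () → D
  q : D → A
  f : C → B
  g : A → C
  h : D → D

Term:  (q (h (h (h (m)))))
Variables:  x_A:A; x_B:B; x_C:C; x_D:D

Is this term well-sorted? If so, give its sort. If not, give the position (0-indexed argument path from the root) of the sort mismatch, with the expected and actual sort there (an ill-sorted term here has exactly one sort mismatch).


ill-sorted at position [0, 0, 0, 0]: expected D, got C

        (m) : C
      (h (m)) : ✗ arg 0 at [0, 0, 0, 0] has sort C, expected D


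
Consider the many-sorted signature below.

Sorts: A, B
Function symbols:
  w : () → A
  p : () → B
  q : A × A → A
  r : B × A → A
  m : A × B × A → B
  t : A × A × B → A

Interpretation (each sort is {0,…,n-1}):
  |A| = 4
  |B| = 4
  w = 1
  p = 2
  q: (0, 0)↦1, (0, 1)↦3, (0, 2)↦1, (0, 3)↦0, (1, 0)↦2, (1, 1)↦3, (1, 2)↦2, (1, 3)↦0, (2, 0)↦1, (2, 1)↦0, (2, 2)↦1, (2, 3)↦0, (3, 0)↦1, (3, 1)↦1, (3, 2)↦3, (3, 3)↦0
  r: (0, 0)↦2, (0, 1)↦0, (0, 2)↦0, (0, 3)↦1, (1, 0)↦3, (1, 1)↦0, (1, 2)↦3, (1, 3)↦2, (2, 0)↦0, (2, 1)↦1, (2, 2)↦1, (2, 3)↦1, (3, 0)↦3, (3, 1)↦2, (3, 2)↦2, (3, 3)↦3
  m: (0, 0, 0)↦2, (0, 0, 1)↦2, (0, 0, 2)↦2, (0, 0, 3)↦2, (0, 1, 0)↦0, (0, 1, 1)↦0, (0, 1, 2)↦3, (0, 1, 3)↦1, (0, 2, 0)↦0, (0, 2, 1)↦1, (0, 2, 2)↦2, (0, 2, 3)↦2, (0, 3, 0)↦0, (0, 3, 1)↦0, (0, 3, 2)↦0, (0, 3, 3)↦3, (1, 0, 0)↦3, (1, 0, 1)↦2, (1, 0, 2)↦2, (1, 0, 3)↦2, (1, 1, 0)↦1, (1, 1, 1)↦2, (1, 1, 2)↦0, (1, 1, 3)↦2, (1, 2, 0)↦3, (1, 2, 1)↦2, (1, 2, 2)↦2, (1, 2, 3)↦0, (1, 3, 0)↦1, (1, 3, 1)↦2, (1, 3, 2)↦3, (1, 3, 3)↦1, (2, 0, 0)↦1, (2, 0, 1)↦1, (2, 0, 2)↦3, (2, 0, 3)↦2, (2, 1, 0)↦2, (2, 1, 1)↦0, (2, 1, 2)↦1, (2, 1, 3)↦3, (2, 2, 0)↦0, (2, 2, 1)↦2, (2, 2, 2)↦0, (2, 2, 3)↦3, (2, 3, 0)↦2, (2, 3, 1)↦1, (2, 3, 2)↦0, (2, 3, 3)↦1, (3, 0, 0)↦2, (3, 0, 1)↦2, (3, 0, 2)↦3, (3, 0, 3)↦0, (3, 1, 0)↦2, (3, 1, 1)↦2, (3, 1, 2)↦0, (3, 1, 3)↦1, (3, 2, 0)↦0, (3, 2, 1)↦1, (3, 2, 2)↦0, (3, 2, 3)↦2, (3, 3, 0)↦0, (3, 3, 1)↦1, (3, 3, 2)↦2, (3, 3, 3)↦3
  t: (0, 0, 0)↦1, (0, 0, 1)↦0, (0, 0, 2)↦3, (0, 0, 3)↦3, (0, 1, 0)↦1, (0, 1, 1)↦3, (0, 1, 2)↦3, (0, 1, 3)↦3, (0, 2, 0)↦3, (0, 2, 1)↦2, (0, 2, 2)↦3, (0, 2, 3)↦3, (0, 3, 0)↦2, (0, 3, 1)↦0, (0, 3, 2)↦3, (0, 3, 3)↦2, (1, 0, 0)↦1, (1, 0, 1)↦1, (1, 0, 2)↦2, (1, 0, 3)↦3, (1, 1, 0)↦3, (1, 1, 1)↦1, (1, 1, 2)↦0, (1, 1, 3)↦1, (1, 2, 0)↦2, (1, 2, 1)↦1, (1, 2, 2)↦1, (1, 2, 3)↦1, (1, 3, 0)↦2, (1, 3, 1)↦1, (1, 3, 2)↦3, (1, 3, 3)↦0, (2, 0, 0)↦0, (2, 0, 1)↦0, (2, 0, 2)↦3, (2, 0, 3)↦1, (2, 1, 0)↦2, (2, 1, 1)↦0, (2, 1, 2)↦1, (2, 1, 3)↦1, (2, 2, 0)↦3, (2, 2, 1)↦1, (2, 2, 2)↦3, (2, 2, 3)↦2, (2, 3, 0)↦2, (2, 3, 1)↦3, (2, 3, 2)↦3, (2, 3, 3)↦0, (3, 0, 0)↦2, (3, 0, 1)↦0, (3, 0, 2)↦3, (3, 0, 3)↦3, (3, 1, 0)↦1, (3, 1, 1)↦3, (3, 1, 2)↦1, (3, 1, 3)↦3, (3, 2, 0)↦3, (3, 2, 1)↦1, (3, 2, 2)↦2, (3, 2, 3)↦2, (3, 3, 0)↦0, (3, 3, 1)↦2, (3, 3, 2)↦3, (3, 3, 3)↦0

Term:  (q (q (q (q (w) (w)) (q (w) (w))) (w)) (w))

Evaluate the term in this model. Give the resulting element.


  w = 1
  w = 1
  (q (w) (w)) = q(1, 1) = 3
  w = 1
  w = 1
  (q (w) (w)) = q(1, 1) = 3
  (q (q (w) (w)) (q (w) (w))) = q(3, 3) = 0
  w = 1
  (q (q (q (w) (w)) (q (w) (w))) (w)) = q(0, 1) = 3
  w = 1
  (q (q (q (q (w) (w)) (q (w) (w))) (w)) (w)) = q(3, 1) = 1

value = 1


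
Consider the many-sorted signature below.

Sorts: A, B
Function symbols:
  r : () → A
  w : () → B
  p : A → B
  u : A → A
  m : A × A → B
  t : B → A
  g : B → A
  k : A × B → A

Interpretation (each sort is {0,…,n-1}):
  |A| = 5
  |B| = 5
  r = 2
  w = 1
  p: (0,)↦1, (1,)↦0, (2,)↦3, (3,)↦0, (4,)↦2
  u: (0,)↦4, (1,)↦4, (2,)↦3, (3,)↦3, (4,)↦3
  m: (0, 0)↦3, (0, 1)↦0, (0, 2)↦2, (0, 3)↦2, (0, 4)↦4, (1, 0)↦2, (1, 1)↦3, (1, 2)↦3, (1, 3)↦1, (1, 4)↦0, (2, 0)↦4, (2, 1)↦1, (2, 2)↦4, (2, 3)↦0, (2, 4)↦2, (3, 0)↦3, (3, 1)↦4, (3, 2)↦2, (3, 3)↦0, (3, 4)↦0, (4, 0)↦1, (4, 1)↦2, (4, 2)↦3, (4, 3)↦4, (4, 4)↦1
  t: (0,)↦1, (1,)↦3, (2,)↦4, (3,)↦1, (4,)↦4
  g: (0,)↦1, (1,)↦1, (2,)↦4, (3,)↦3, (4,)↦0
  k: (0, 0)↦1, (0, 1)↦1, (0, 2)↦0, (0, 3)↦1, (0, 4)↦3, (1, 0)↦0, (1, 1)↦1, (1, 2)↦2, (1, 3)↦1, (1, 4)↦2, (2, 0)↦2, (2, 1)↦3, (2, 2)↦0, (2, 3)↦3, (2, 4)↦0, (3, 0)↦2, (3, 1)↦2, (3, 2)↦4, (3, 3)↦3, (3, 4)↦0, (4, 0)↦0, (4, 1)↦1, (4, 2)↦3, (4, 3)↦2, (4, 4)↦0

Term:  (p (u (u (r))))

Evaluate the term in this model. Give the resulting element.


  r = 2
  (u (r)) = u(2,) = 3
  (u (u (r))) = u(3,) = 3
  (p (u (u (r)))) = p(3,) = 0

value = 0


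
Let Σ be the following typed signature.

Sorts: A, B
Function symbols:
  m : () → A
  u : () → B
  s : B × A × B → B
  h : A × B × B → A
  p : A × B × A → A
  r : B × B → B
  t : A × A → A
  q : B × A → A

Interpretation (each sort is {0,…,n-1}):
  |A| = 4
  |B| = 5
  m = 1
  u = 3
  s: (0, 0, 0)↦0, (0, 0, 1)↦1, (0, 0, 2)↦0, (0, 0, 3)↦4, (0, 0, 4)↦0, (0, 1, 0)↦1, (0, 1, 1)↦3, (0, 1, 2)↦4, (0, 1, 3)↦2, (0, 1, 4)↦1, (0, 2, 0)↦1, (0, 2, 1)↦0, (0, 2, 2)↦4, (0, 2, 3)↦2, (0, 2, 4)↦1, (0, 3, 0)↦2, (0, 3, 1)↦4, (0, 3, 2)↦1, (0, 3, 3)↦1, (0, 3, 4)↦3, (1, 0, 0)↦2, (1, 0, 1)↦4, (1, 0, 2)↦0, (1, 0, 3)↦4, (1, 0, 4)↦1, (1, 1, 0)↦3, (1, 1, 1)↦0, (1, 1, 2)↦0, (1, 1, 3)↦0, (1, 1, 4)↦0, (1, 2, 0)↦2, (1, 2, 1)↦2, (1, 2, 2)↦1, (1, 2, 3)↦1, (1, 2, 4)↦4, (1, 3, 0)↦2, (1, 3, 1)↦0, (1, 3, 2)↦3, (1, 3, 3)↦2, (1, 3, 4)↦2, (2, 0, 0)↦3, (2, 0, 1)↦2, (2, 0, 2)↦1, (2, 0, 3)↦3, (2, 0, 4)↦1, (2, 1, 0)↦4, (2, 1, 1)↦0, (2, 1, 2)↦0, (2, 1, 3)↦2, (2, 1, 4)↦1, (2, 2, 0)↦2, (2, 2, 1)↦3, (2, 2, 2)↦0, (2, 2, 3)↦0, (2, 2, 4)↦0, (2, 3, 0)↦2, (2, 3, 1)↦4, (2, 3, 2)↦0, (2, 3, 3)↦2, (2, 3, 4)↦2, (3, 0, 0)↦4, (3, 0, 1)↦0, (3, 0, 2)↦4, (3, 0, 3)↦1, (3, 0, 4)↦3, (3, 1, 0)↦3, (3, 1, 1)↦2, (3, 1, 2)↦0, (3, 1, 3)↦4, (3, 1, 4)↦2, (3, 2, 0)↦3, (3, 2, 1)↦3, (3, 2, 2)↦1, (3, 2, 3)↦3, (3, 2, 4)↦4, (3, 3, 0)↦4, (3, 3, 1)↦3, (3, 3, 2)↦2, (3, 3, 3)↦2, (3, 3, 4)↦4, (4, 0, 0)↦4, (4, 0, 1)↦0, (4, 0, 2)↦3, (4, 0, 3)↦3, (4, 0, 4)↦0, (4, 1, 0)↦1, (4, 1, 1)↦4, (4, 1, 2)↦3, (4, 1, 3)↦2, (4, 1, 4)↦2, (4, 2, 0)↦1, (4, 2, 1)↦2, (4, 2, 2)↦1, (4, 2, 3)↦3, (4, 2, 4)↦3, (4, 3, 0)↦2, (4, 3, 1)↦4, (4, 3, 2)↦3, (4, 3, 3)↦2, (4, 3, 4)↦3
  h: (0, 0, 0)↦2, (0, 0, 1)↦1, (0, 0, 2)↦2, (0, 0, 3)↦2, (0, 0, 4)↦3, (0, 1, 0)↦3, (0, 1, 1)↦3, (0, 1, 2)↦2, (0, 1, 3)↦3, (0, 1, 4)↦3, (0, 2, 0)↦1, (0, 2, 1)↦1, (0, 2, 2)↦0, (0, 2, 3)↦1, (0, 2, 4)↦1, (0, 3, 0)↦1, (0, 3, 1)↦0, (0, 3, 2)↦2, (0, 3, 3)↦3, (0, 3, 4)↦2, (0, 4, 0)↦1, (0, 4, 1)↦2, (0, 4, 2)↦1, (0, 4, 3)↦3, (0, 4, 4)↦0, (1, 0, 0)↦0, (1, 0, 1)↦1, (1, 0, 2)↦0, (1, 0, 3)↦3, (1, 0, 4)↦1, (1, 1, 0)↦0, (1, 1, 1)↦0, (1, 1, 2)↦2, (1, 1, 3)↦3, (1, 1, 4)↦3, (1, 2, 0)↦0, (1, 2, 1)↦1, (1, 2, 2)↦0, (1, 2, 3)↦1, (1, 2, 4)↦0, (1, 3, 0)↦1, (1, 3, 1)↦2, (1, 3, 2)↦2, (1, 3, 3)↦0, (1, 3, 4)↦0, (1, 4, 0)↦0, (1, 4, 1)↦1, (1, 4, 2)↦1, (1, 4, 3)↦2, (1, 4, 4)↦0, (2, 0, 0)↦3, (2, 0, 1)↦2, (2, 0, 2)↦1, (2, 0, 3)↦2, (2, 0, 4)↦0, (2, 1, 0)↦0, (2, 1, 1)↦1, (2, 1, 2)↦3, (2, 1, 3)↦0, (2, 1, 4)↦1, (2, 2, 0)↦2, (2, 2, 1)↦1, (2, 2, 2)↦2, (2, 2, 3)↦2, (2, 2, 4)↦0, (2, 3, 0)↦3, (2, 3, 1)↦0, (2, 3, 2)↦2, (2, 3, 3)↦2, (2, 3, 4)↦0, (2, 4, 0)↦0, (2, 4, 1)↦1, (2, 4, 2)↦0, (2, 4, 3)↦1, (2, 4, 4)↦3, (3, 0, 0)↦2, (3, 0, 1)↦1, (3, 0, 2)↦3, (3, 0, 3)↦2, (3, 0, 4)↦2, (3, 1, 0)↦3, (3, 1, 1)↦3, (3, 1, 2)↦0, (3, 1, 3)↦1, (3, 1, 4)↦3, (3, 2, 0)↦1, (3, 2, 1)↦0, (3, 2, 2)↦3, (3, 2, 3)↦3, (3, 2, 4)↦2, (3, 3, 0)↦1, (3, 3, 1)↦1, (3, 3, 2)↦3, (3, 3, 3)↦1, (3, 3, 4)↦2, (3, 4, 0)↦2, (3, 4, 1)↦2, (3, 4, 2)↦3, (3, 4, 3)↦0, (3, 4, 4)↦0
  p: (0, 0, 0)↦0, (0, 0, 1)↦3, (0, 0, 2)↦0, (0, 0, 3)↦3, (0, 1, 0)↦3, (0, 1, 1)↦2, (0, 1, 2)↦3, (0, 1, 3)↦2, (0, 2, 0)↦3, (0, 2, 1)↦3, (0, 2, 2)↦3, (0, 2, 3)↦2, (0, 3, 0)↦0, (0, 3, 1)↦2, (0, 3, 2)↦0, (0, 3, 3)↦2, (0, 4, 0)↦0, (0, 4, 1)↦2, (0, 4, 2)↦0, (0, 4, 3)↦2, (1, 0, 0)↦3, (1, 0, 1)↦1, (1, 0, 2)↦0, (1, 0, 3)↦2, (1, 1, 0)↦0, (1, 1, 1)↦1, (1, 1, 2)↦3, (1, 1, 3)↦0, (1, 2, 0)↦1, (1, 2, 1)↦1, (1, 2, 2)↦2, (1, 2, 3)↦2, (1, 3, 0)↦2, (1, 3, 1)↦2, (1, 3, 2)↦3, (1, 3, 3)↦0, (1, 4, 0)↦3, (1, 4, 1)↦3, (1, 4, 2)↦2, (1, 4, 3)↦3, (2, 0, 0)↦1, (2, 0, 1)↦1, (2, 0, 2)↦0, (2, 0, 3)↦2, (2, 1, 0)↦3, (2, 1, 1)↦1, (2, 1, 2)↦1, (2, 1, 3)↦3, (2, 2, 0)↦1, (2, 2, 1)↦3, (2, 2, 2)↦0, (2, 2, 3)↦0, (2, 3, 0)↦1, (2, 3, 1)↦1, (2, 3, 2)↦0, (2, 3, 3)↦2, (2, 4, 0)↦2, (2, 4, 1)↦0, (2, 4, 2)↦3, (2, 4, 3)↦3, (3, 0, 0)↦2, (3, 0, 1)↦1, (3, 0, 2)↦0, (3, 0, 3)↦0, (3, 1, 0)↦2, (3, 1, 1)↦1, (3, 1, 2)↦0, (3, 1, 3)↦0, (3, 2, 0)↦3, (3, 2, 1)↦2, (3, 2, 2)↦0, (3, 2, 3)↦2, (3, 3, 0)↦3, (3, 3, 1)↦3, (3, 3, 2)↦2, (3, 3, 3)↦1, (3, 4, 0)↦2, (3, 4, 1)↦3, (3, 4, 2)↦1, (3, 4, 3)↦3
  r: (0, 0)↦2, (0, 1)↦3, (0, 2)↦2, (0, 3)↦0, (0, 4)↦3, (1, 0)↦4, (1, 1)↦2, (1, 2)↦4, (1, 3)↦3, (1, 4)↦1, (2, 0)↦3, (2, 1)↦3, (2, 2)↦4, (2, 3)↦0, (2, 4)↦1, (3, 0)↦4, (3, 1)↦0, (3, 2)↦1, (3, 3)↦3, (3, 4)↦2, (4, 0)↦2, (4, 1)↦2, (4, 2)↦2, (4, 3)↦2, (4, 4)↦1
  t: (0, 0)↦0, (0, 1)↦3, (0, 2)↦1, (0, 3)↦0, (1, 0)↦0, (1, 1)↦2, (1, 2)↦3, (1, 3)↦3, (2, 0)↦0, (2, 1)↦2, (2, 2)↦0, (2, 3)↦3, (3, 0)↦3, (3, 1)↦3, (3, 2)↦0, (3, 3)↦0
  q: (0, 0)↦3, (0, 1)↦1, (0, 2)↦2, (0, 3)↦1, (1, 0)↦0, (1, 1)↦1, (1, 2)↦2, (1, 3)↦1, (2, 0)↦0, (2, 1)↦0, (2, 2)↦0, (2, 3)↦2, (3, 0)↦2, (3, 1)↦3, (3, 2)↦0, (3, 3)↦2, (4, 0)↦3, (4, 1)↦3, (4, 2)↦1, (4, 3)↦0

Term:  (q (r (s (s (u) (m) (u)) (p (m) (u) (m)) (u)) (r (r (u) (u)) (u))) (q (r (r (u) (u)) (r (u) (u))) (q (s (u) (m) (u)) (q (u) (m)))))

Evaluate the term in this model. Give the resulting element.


value = 0

  u = 3
  m = 1
  u = 3
  (s (u) (m) (u)) = s(3, 1, 3) = 4
  m = 1
  u = 3
  m = 1
  (p (m) (u) (m)) = p(1, 3, 1) = 2
  u = 3
  (s (s (u) (m) (u)) (p (m) (u) (m)) (u)) = s(4, 2, 3) = 3
  u = 3
  u = 3
  (r (u) (u)) = r(3, 3) = 3
  u = 3
  (r (r (u) (u)) (u)) = r(3, 3) = 3
  (r (s (s (u) (m) (u)) (p (m) (u) (m)) (u)) (r (r (u) (u)) (u))) = r(3, 3) = 3
  u = 3
  u = 3
  (r (u) (u)) = r(3, 3) = 3
  u = 3
  u = 3
  (r (u) (u)) = r(3, 3) = 3
  (r (r (u) (u)) (r (u) (u))) = r(3, 3) = 3
  u = 3
  m = 1
  u = 3
  (s (u) (m) (u)) = s(3, 1, 3) = 4
  u = 3
  m = 1
  (q (u) (m)) = q(3, 1) = 3
  (q (s (u) (m) (u)) (q (u) (m))) = q(4, 3) = 0
  (q (r (r (u) (u)) (r (u) (u))) (q (s (u) (m) (u)) (q (u) (m)))) = q(3, 0) = 2
  (q (r (s (s (u) (m) (u)) (p (m) (u) (m)) (u)) (r (r (u) (u)) (u))) (q (r (r (u) (u)) (r (u) (u))) (q (s (u) (m) (u)) (q (u) (m))))) = q(3, 2) = 0


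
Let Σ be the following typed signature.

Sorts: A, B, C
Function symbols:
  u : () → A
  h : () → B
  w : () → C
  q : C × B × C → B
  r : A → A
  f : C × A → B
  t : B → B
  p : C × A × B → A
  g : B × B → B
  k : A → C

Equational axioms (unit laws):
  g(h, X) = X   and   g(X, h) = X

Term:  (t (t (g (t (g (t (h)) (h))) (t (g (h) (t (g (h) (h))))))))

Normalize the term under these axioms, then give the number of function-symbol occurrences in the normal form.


size = 9

1. (t (t (g (t (g (t (h)) (h))) (t (g (h) (t (g (h) (h))))))))  →  (t (t (g (t (t (h))) (t (g (h) (t (g (h) (h))))))))
2. (t (t (g (t (t (h))) (t (g (h) (t (g (h) (h))))))))  →  (t (t (g (t (t (h))) (t (t (g (h) (h)))))))
3. (t (t (g (t (t (h))) (t (t (g (h) (h)))))))  →  (t (t (g (t (t (h))) (t (t (h))))))
normal form: (t (t (g (t (t (h))) (t (t (h))))))


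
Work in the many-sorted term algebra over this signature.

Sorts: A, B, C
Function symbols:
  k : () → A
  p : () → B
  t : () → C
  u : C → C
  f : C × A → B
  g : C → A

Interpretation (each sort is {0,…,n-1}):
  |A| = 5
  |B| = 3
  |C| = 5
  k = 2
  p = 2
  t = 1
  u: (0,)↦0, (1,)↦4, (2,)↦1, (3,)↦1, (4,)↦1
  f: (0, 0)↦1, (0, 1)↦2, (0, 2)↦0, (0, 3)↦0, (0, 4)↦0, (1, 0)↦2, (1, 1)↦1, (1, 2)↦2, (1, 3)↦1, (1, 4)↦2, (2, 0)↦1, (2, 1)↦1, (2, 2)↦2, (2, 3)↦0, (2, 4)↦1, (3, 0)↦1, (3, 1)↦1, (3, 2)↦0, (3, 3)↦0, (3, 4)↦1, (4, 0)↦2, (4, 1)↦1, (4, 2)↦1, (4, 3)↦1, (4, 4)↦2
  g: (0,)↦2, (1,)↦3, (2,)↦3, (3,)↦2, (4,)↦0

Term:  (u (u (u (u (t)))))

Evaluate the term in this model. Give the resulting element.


  t = 1
  (u (t)) = u(1,) = 4
  (u (u (t))) = u(4,) = 1
  (u (u (u (t)))) = u(1,) = 4
  (u (u (u (u (t))))) = u(4,) = 1

value = 1


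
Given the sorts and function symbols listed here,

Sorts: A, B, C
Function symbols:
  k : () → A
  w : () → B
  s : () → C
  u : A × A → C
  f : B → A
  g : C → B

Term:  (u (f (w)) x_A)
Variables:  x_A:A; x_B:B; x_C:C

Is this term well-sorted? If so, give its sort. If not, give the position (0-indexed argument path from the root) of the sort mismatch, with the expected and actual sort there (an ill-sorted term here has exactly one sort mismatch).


    (w) : B
  (f (w)) : A
  x_A : A
(u (f (w)) x_A) : C

well-sorted; sort = C


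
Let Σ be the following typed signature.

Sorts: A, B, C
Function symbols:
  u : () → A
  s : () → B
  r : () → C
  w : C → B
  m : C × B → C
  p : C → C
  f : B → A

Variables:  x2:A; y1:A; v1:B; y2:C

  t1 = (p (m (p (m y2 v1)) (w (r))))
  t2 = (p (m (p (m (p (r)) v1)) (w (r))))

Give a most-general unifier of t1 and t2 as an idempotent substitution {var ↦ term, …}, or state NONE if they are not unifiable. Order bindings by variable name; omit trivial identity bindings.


{y2 ↦ (p (r))}


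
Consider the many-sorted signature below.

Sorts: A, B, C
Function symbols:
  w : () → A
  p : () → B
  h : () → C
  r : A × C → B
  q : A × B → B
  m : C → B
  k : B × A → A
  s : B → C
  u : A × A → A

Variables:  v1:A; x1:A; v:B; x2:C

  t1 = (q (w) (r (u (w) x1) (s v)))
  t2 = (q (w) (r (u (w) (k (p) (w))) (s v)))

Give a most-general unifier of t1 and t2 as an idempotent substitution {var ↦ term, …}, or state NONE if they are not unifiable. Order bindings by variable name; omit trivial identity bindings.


{x1 ↦ (k (p) (w))}


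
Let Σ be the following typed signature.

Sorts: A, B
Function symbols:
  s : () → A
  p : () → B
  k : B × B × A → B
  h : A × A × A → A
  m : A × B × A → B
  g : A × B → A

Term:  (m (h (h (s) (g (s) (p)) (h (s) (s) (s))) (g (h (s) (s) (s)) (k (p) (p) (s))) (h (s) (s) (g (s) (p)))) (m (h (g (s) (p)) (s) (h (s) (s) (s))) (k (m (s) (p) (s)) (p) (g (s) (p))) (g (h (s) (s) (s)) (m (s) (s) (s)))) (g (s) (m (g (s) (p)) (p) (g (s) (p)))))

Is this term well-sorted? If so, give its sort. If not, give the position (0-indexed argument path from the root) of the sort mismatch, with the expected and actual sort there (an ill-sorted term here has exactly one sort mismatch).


      (s) : A
        (s) : A
        (p) : B
      (g (s) (p)) : A
        (s) : A
        (s) : A
        (s) : A
      (h (s) (s) (s)) : A
    (h (s) (g (s) (p)) (h (s) (s) (s))) : A
        (s) : A
        (s) : A
        (s) : A
      (h (s) (s) (s)) : A
        (p) : B
        (p) : B
        (s) : A
      (k (p) (p) (s)) : B
    (g (h (s) (s) (s)) (k (p) (p) (s))) : A
      (s) : A
      (s) : A
        (s) : A
        (p) : B
      (g (s) (p)) : A
    (h (s) (s) (g (s) (p))) : A
  (h (h (s) (g (s) (p)) (h (s) (s) (s))) (g (h (s) (s) (s)) (k (p) (p) (s))) (h (s) (s) (g (s) (p)))) : A
        (s) : A
        (p) : B
      (g (s) (p)) : A
      (s) : A
        (s) : A
        (s) : A
        (s) : A
      (h (s) (s) (s)) : A
    (h (g (s) (p)) (s) (h (s) (s) (s))) : A
        (s) : A
        (p) : B
        (s) : A
      (m (s) (p) (s)) : B
      (p) : B
        (s) : A
        (p) : B
      (g (s) (p)) : A
    (k (m (s) (p) (s)) (p) (g (s) (p))) : B
        (s) : A
        (s) : A
        (s) : A
      (h (s) (s) (s)) : A
        (s) : A
        (s) : A
        (s) : A
      (m (s) (s) (s)) : ✗ arg 1 at [1, 2, 1, 1] has sort A, expected B
    (s) : A
        (s) : A
        (p) : B
      (g (s) (p)) : A
      (p) : B
        (s) : A
        (p) : B
      (g (s) (p)) : A
    (m (g (s) (p)) (p) (g (s) (p))) : B
  (g (s) (m (g (s) (p)) (p) (g (s) (p)))) : A

ill-sorted at position [1, 2, 1, 1]: expected B, got A


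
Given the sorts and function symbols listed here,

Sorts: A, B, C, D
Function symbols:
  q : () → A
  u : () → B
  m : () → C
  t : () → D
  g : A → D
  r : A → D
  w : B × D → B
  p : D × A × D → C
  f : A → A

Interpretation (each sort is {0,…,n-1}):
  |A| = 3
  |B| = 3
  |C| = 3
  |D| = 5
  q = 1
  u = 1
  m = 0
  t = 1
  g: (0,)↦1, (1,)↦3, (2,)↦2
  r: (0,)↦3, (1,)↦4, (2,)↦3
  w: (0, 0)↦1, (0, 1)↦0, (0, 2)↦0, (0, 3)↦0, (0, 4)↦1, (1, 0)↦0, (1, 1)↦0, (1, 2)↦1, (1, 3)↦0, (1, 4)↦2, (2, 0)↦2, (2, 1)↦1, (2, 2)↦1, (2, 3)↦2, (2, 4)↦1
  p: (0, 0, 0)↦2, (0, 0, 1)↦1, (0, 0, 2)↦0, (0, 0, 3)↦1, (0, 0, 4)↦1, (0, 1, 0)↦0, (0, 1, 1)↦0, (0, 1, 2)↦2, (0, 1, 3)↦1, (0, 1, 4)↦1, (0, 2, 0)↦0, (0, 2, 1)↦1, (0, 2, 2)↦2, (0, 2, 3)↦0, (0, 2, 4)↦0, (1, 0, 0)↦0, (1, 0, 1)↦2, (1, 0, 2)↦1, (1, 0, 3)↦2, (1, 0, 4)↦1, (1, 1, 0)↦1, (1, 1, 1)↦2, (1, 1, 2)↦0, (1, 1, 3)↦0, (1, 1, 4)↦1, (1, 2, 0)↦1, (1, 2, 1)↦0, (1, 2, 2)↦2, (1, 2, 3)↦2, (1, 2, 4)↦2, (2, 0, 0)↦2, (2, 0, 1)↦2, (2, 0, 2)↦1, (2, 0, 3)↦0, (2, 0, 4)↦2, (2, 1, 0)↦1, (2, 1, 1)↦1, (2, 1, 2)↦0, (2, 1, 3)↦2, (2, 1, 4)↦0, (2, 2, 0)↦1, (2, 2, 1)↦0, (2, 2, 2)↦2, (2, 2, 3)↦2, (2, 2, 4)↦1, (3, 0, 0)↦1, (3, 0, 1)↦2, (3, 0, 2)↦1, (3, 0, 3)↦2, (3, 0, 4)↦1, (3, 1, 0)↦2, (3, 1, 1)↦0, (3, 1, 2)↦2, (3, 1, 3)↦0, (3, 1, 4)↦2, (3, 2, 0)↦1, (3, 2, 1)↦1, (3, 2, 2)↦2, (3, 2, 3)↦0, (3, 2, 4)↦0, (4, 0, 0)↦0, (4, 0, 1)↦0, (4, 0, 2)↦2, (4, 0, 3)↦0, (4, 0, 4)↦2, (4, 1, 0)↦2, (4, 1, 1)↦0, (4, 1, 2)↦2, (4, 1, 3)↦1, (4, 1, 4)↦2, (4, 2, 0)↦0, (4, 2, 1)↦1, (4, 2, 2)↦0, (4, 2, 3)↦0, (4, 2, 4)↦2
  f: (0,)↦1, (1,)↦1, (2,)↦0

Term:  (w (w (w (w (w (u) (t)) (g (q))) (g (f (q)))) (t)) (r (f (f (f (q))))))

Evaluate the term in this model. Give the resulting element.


  u = 1
  t = 1
  (w (u) (t)) = w(1, 1) = 0
  q = 1
  (g (q)) = g(1,) = 3
  (w (w (u) (t)) (g (q))) = w(0, 3) = 0
  q = 1
  (f (q)) = f(1,) = 1
  (g (f (q))) = g(1,) = 3
  (w (w (w (u) (t)) (g (q))) (g (f (q)))) = w(0, 3) = 0
  t = 1
  (w (w (w (w (u) (t)) (g (q))) (g (f (q)))) (t)) = w(0, 1) = 0
  q = 1
  (f (q)) = f(1,) = 1
  (f (f (q))) = f(1,) = 1
  (f (f (f (q)))) = f(1,) = 1
  (r (f (f (f (q))))) = r(1,) = 4
  (w (w (w (w (w (u) (t)) (g (q))) (g (f (q)))) (t)) (r (f (f (f (q)))))) = w(0, 4) = 1

value = 1
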